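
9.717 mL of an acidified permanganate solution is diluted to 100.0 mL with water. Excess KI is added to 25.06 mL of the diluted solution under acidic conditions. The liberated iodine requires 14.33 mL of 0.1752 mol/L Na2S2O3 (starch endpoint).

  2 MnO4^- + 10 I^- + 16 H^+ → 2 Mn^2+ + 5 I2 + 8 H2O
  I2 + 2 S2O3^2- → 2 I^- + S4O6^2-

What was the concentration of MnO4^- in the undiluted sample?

n(S2O3^2-) = 0.01433 × 0.1752 = 2.511 × 10^-3 mol
n(I2) = n(S2O3^2-)/2 = 1.255 × 10^-3 mol
From the 2:5 ratio, n(MnO4^-) in the aliquot = 2/5 × 1.255 × 10^-3 = 5.021 × 10^-4 mol
[MnO4^-]_dilute = 5.021 × 10^-4 / 0.02506 = 0.02004 mol/L
[MnO4^-]_original = 0.02004 × 100.0/9.717 = 0.2062 mol/L

0.2062 mol/L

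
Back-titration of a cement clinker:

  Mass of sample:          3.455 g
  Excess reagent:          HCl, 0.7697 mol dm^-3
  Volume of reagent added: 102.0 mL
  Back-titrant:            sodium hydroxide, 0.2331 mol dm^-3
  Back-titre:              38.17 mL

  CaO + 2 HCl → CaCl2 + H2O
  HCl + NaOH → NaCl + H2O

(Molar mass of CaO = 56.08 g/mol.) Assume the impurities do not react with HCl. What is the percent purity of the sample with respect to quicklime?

n(HCl) added = 0.1020 × 0.7697 = 0.07851 mol
n(NaOH) used in back-titration = 0.03817 × 0.2331 = 8.897 × 10^-3 mol
n(HCl) left over = 8.897 × 10^-3 mol (1:1 ratio)
n(HCl) consumed by analyte = 0.07851 − 8.897 × 10^-3 = 0.06961 mol
From the 1:2 ratio, n(CaO) = 1/2 × 0.06961 = 0.03481 mol
mass of CaO = 0.03481 × 56.08 = 1.952 g
% CaO = 1.952 / 3.455 × 100 = 56.50 %

56.50 %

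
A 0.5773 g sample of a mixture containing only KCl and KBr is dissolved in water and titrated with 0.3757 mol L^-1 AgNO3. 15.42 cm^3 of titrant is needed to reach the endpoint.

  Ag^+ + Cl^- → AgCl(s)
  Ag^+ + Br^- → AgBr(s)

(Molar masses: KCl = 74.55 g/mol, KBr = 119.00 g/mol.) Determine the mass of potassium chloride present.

n(AgNO3) = 0.01542 × 0.3757 = 5.793 × 10^-3 mol
Let x = n(KCl), y = n(KBr).
Titrant: 1x + 1y = 5.793 × 10^-3;  mass: 74.55x + 119.00y = 0.5773
Solving, x = 2.522 × 10^-3 mol, y = 3.271 × 10^-3 mol
mass of KCl = 2.522 × 10^-3 × 74.55 = 0.1880 g

0.1880 g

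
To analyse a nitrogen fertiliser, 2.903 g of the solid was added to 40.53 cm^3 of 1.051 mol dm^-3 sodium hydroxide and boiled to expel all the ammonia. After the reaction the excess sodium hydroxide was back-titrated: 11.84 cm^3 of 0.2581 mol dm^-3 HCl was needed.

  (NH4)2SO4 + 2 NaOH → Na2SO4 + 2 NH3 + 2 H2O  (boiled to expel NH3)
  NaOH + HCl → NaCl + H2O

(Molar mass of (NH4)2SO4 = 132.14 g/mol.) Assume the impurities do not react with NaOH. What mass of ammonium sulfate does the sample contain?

2.612 g

n(NaOH) added = 0.04053 × 1.051 = 0.04260 mol
n(HCl) used in back-titration = 0.01184 × 0.2581 = 3.056 × 10^-3 mol
n(NaOH) left over = 3.056 × 10^-3 mol (1:1 ratio)
n(NaOH) consumed by analyte = 0.04260 − 3.056 × 10^-3 = 0.03954 mol
From the 1:2 ratio, n((NH4)2SO4) = 1/2 × 0.03954 = 0.01977 mol
mass of (NH4)2SO4 = 0.01977 × 132.14 = 2.612 g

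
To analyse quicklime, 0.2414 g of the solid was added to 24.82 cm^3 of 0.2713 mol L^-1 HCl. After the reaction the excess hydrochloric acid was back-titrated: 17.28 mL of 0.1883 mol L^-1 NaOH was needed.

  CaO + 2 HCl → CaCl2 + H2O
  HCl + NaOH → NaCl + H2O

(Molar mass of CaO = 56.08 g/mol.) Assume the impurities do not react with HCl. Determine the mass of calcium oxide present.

n(HCl) added = 0.02482 × 0.2713 = 6.734 × 10^-3 mol
n(NaOH) used in back-titration = 0.01728 × 0.1883 = 3.254 × 10^-3 mol
n(HCl) left over = 3.254 × 10^-3 mol (1:1 ratio)
n(HCl) consumed by analyte = 6.734 × 10^-3 − 3.254 × 10^-3 = 3.480 × 10^-3 mol
From the 1:2 ratio, n(CaO) = 1/2 × 3.480 × 10^-3 = 1.740 × 10^-3 mol
mass of CaO = 1.740 × 10^-3 × 56.08 = 0.09757 g

0.09757 g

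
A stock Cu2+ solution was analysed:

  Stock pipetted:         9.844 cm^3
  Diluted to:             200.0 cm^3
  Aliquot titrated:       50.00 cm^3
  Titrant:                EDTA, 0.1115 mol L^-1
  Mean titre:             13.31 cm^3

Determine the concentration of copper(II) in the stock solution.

0.6030 mol/L

Cu^2+ + EDTA^4- → [Cu(EDTA)]^2-
n(EDTA) = 0.01331 × 0.1115 = 1.484 × 10^-3 mol
n(Cu2+) in the aliquot = 1.484 × 10^-3 mol (1:1 ratio)
[Cu2+]_dilute = 1.484 × 10^-3 / 0.05000 = 0.02968 mol/L
Dilution factor = 200.0 / 9.844 = 20.32
[Cu2+]_stock = 0.02968 × 20.32 = 0.6030 mol/L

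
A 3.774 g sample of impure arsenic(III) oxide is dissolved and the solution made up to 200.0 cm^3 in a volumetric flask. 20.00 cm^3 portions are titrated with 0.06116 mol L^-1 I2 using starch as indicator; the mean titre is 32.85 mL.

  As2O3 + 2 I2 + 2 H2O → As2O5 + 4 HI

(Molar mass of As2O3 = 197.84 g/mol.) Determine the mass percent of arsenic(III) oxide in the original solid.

n(I2) per titration = 0.03285 × 0.06116 = 2.009 × 10^-3 mol
From the 1:2 ratio, n(As2O3) in each aliquot = 1/2 × 2.009 × 10^-3 = 1.005 × 10^-3 mol
n(As2O3) in the whole flask = 1.005 × 10^-3 × 200.0/20.00 = 0.01005 mol
mass of As2O3 = 0.01005 × 197.84 = 1.987 g
% As2O3 = 1.987 / 3.774 × 100 = 52.66 %

52.66 %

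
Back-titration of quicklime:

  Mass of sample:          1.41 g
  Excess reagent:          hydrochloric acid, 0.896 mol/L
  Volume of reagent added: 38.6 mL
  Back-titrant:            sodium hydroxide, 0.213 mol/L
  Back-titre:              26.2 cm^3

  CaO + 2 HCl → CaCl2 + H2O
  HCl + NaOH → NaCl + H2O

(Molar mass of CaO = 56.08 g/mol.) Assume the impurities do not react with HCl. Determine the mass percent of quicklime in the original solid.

57.7 %

n(HCl) added = 0.0386 × 0.896 = 0.0346 mol
n(NaOH) used in back-titration = 0.0262 × 0.213 = 5.58 × 10^-3 mol
n(HCl) left over = 5.58 × 10^-3 mol (1:1 ratio)
n(HCl) consumed by analyte = 0.0346 − 5.58 × 10^-3 = 0.0290 mol
From the 1:2 ratio, n(CaO) = 1/2 × 0.0290 = 0.0145 mol
mass of CaO = 0.0145 × 56.08 = 0.813 g
% CaO = 0.813 / 1.41 × 100 = 57.7 %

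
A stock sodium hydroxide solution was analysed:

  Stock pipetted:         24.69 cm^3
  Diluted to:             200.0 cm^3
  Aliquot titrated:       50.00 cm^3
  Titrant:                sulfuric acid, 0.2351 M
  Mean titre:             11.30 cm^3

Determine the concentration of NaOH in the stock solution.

0.8608 M

2 NaOH + H2SO4 → Na2SO4 + 2 H2O
n(H2SO4) = 0.01130 × 0.2351 = 2.657 × 10^-3 mol
From the 2:1 ratio, n(NaOH) in the aliquot = 2/1 × 2.657 × 10^-3 = 5.313 × 10^-3 mol
[NaOH]_dilute = 5.313 × 10^-3 / 0.05000 = 0.1063 mol/L
Dilution factor = 200.0 / 24.69 = 8.100
[NaOH]_stock = 0.1063 × 8.100 = 0.8608 mol/L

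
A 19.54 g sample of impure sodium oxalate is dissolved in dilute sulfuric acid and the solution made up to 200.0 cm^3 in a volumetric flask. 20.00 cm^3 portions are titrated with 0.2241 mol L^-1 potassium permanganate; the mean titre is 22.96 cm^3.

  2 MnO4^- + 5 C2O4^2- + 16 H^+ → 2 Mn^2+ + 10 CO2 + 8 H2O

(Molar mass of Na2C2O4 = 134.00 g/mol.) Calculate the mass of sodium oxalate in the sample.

17.24 g

n(KMnO4) per titration = 0.02296 × 0.2241 = 5.145 × 10^-3 mol
From the 5:2 ratio, n(Na2C2O4) in each aliquot = 5/2 × 5.145 × 10^-3 = 0.01286 mol
n(Na2C2O4) in the whole flask = 0.01286 × 200.0/20.00 = 0.1286 mol
mass of Na2C2O4 = 0.1286 × 134.00 = 17.24 g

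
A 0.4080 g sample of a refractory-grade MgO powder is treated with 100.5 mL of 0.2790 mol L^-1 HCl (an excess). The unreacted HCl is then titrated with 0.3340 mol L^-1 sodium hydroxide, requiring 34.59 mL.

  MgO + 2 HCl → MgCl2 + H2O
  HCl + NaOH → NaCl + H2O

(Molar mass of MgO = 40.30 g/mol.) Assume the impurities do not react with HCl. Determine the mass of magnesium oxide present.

n(HCl) added = 0.1005 × 0.2790 = 0.02804 mol
n(NaOH) used in back-titration = 0.03459 × 0.3340 = 0.01155 mol
n(HCl) left over = 0.01155 mol (1:1 ratio)
n(HCl) consumed by analyte = 0.02804 − 0.01155 = 0.01649 mol
From the 1:2 ratio, n(MgO) = 1/2 × 0.01649 = 8.243 × 10^-3 mol
mass of MgO = 8.243 × 10^-3 × 40.30 = 0.3322 g

0.3322 g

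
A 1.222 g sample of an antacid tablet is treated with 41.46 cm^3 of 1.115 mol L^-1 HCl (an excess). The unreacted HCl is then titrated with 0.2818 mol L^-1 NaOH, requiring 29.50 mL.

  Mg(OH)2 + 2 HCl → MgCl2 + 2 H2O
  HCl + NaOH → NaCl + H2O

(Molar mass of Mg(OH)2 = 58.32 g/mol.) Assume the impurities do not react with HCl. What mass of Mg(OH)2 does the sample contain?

n(HCl) added = 0.04146 × 1.115 = 0.04623 mol
n(NaOH) used in back-titration = 0.02950 × 0.2818 = 8.313 × 10^-3 mol
n(HCl) left over = 8.313 × 10^-3 mol (1:1 ratio)
n(HCl) consumed by analyte = 0.04623 − 8.313 × 10^-3 = 0.03791 mol
From the 1:2 ratio, n(Mg(OH)2) = 1/2 × 0.03791 = 0.01896 mol
mass of Mg(OH)2 = 0.01896 × 58.32 = 1.106 g

1.106 g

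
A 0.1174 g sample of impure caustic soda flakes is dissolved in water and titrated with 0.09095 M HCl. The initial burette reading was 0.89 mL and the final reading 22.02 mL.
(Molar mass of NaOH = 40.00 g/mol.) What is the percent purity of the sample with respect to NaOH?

NaOH + HCl → NaCl + H2O
n(HCl) = 0.02113 L × 0.09095 mol/L = 1.922 × 10^-3 mol
n(NaOH) = 1.922 × 10^-3 mol (1:1 ratio)
mass of NaOH = 1.922 × 10^-3 × 40.00 g/mol = 0.07687 g
% NaOH = 0.07687 / 0.1174 × 100 = 65.48 %

65.48 %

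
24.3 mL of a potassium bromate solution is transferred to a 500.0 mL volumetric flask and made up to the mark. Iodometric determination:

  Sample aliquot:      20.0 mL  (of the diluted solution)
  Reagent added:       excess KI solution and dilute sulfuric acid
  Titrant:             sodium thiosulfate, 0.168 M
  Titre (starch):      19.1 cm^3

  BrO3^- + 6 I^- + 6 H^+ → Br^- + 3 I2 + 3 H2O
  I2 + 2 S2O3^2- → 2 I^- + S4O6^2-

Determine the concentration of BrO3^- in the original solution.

n(S2O3^2-) = 0.0191 × 0.168 = 3.21 × 10^-3 mol
n(I2) = n(S2O3^2-)/2 = 1.60 × 10^-3 mol
From the 1:3 ratio, n(BrO3^-) in the aliquot = 1/3 × 1.60 × 10^-3 = 5.35 × 10^-4 mol
[BrO3^-]_dilute = 5.35 × 10^-4 / 0.0200 = 0.0267 mol/L
[BrO3^-]_original = 0.0267 × 500.0/24.3 = 0.550 mol/L

0.550 M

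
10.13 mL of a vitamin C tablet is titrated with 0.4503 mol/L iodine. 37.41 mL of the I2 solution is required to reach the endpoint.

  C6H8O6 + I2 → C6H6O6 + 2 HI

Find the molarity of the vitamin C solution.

n(I2) = 0.03741 L × 0.4503 mol/L = 0.01685 mol
n(C6H8O6) = 0.01685 mol (1:1 mole ratio)
[C6H8O6] = 0.01685 mol / 0.01013 L = 1.663 mol/L

1.663 mol/L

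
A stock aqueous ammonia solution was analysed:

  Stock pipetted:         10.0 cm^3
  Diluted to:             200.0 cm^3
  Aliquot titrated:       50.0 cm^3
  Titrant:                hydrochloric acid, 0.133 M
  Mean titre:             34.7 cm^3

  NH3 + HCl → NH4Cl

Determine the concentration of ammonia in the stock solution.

1.85 M

n(HCl) = 0.0347 × 0.133 = 4.62 × 10^-3 mol
n(NH3) in the aliquot = 4.62 × 10^-3 mol (1:1 ratio)
[NH3]_dilute = 4.62 × 10^-3 / 0.0500 = 0.0923 mol/L
Dilution factor = 200.0 / 10.0 = 20.00
[NH3]_stock = 0.0923 × 20.00 = 1.85 mol/L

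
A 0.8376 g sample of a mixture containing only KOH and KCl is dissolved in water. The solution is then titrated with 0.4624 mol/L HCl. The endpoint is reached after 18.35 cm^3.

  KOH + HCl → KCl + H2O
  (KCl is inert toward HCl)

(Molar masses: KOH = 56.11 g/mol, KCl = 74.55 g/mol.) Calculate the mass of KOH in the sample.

n(HCl) = 0.01835 × 0.4624 = 8.485 × 10^-3 mol
Let x = n(KOH), y = n(KCl).
Titrant: 1x = 8.485 × 10^-3;  mass: 56.11x + 74.55y = 0.8376
Solving, x = 8.485 × 10^-3 mol, y = 4.849 × 10^-3 mol
mass of KOH = 8.485 × 10^-3 × 56.11 = 0.4761 g

0.4761 g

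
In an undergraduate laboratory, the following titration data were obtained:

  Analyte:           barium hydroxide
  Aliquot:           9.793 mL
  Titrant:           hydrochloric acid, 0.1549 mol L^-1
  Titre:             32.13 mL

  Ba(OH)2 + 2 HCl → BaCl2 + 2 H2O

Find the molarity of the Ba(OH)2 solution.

0.2541 mol/L

n(HCl) = 0.03213 L × 0.1549 mol/L = 4.977 × 10^-3 mol
From the 1:2 mole ratio, n(Ba(OH)2) = 1/2 × 4.977 × 10^-3 = 2.488 × 10^-3 mol
[Ba(OH)2] = 2.488 × 10^-3 mol / 0.009793 L = 0.2541 mol/L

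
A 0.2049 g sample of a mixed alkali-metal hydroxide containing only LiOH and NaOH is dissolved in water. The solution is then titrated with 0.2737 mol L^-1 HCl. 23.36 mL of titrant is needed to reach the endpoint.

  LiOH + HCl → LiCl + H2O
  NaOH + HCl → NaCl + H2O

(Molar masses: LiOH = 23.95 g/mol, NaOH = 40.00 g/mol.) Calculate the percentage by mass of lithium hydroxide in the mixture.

37.03 %

n(HCl) = 0.02336 × 0.2737 = 6.394 × 10^-3 mol
Let x = n(LiOH), y = n(NaOH).
Titrant: 1x + 1y = 6.394 × 10^-3;  mass: 23.95x + 40.00y = 0.2049
Solving, x = 3.168 × 10^-3 mol, y = 3.226 × 10^-3 mol
mass of LiOH = 3.168 × 10^-3 × 23.95 = 0.07587 g
% LiOH = 0.07587 / 0.2049 × 100 = 37.03 %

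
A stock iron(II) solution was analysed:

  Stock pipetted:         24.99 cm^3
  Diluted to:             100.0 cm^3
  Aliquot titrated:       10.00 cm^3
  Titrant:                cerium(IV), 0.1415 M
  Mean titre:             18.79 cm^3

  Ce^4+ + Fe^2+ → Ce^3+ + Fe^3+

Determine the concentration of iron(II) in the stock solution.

n(Ce4+) = 0.01879 × 0.1415 = 2.659 × 10^-3 mol
n(Fe2+) in the aliquot = 2.659 × 10^-3 mol (1:1 ratio)
[Fe2+]_dilute = 2.659 × 10^-3 / 0.01000 = 0.2659 mol/L
Dilution factor = 100.0 / 24.99 = 4.002
[Fe2+]_stock = 0.2659 × 4.002 = 1.064 mol/L

1.064 M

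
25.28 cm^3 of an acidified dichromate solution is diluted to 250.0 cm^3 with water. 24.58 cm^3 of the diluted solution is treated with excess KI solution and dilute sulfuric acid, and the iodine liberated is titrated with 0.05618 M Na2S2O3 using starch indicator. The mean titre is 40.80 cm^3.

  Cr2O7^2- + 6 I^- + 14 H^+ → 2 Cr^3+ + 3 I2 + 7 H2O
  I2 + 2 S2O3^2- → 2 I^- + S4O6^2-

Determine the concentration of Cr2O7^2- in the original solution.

0.1537 M

n(S2O3^2-) = 0.04080 × 0.05618 = 2.292 × 10^-3 mol
n(I2) = n(S2O3^2-)/2 = 1.146 × 10^-3 mol
From the 1:3 ratio, n(Cr2O7^2-) in the aliquot = 1/3 × 1.146 × 10^-3 = 3.820 × 10^-4 mol
[Cr2O7^2-]_dilute = 3.820 × 10^-4 / 0.02458 = 0.01554 mol/L
[Cr2O7^2-]_original = 0.01554 × 250.0/25.28 = 0.1537 mol/L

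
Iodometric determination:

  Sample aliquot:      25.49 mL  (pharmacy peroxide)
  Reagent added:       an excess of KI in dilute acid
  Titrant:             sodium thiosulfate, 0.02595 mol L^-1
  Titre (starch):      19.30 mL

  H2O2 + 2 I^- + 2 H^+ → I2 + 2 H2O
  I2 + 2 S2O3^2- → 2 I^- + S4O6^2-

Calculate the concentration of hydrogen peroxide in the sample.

0.009824 mol/L

n(S2O3^2-) = 0.01930 × 0.02595 = 5.008 × 10^-4 mol
n(I2) = n(S2O3^2-)/2 = 2.504 × 10^-4 mol
n(H2O2) in the aliquot = 2.504 × 10^-4 mol (1:1 ratio)
[H2O2] = 2.504 × 10^-4 / 0.02549 = 0.009824 mol/L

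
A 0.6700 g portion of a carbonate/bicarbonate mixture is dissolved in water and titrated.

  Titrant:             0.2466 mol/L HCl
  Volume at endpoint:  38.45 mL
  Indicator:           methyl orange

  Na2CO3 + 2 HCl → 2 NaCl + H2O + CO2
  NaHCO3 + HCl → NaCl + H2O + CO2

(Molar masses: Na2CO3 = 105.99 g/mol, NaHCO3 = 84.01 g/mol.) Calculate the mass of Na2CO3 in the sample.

n(HCl) = 0.03845 × 0.2466 = 9.482 × 10^-3 mol
Let x = n(Na2CO3), y = n(NaHCO3).
Titrant: 2x + 1y = 9.482 × 10^-3;  mass: 105.99x + 84.01y = 0.6700
Solving, x = 2.040 × 10^-3 mol, y = 5.401 × 10^-3 mol
mass of Na2CO3 = 2.040 × 10^-3 × 105.99 = 0.2163 g

0.2163 g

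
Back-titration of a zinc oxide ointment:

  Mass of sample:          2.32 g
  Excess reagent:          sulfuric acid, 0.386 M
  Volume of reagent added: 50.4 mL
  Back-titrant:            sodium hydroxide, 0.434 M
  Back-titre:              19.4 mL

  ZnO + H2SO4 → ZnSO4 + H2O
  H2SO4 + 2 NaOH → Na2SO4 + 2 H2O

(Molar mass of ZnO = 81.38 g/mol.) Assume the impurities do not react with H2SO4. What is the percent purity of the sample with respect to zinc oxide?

n(H2SO4) added = 0.0504 × 0.386 = 0.0195 mol
n(NaOH) used in back-titration = 0.0194 × 0.434 = 8.42 × 10^-3 mol
From the 1:2 ratio, n(H2SO4) left over = 1/2 × 8.42 × 10^-3 = 4.21 × 10^-3 mol
n(H2SO4) consumed by analyte = 0.0195 − 4.21 × 10^-3 = 0.0152 mol
n(ZnO) = 0.0152 mol (1:1 ratio)
mass of ZnO = 0.0152 × 81.38 = 1.24 g
% ZnO = 1.24 / 2.32 × 100 = 53.5 %

53.5 %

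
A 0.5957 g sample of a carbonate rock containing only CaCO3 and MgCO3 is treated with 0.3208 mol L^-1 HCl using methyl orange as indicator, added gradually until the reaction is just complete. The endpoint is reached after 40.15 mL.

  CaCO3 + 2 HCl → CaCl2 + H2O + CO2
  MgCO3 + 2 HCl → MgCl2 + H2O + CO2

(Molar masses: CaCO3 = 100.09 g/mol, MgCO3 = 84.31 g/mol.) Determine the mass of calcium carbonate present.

n(HCl) = 0.04015 × 0.3208 = 0.01288 mol
Let x = n(CaCO3), y = n(MgCO3).
Titrant: 2x + 2y = 0.01288;  mass: 100.09x + 84.31y = 0.5957
Solving, x = 3.342 × 10^-3 mol, y = 3.098 × 10^-3 mol
mass of CaCO3 = 3.342 × 10^-3 × 100.09 = 0.3345 g

0.3345 g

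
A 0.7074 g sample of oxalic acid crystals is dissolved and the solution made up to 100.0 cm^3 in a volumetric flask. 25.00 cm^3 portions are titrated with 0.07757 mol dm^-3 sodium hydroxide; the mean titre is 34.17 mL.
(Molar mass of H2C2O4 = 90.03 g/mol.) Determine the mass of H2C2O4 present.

H2C2O4 + 2 NaOH → Na2C2O4 + 2 H2O
n(NaOH) per titration = 0.03417 × 0.07757 = 2.651 × 10^-3 mol
From the 1:2 ratio, n(H2C2O4) in each aliquot = 1/2 × 2.651 × 10^-3 = 1.325 × 10^-3 mol
n(H2C2O4) in the whole flask = 1.325 × 10^-3 × 100.0/25.00 = 5.301 × 10^-3 mol
mass of H2C2O4 = 5.301 × 10^-3 × 90.03 = 0.4773 g

0.4773 g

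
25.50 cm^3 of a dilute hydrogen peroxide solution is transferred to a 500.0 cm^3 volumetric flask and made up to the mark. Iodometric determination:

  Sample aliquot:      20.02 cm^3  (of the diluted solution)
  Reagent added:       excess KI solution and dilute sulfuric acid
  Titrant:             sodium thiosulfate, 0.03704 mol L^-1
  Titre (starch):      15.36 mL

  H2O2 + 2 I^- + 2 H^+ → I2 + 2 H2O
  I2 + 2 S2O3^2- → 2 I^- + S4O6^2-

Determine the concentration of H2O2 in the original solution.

0.2786 mol/L

n(S2O3^2-) = 0.01536 × 0.03704 = 5.689 × 10^-4 mol
n(I2) = n(S2O3^2-)/2 = 2.845 × 10^-4 mol
n(H2O2) in the aliquot = 2.845 × 10^-4 mol (1:1 ratio)
[H2O2]_dilute = 2.845 × 10^-4 / 0.02002 = 0.01421 mol/L
[H2O2]_original = 0.01421 × 500.0/25.50 = 0.2786 mol/L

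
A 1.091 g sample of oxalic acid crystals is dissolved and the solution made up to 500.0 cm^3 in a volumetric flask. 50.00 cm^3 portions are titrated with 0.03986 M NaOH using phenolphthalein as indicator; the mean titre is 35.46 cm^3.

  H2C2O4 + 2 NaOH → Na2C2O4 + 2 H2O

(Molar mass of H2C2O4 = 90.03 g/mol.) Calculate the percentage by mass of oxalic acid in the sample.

n(NaOH) per titration = 0.03546 × 0.03986 = 1.413 × 10^-3 mol
From the 1:2 ratio, n(H2C2O4) in each aliquot = 1/2 × 1.413 × 10^-3 = 7.067 × 10^-4 mol
n(H2C2O4) in the whole flask = 7.067 × 10^-4 × 500.0/50.00 = 7.067 × 10^-3 mol
mass of H2C2O4 = 7.067 × 10^-3 × 90.03 = 0.6363 g
% H2C2O4 = 0.6363 / 1.091 × 100 = 58.32 %

58.32 %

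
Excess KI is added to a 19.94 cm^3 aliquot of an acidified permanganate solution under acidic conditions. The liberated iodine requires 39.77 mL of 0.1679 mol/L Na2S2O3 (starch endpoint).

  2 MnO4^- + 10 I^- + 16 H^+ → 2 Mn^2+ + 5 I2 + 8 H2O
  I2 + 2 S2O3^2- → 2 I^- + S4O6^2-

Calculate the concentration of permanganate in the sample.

n(S2O3^2-) = 0.03977 × 0.1679 = 6.677 × 10^-3 mol
n(I2) = n(S2O3^2-)/2 = 3.339 × 10^-3 mol
From the 2:5 ratio, n(MnO4^-) in the aliquot = 2/5 × 3.339 × 10^-3 = 1.335 × 10^-3 mol
[MnO4^-] = 1.335 × 10^-3 / 0.01994 = 0.06697 mol/L

0.06697 mol/L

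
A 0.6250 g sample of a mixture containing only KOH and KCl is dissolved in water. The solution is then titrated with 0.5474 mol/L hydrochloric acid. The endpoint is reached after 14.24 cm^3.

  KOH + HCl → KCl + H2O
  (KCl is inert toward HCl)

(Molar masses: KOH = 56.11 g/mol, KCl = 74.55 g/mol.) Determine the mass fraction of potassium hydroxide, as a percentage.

n(HCl) = 0.01424 × 0.5474 = 7.795 × 10^-3 mol
Let x = n(KOH), y = n(KCl).
Titrant: 1x = 7.795 × 10^-3;  mass: 56.11x + 74.55y = 0.6250
Solving, x = 7.795 × 10^-3 mol, y = 2.517 × 10^-3 mol
mass of KOH = 7.795 × 10^-3 × 56.11 = 0.4374 g
% KOH = 0.4374 / 0.6250 × 100 = 69.98 %

69.98 %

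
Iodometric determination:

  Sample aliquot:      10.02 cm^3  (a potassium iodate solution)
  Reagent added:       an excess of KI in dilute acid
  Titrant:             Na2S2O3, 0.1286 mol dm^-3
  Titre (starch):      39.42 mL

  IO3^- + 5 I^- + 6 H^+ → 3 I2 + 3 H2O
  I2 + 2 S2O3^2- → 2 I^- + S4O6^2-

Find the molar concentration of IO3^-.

0.08432 mol/L

n(S2O3^2-) = 0.03942 × 0.1286 = 5.069 × 10^-3 mol
n(I2) = n(S2O3^2-)/2 = 2.535 × 10^-3 mol
From the 1:3 ratio, n(IO3^-) in the aliquot = 1/3 × 2.535 × 10^-3 = 8.449 × 10^-4 mol
[IO3^-] = 8.449 × 10^-4 / 0.01002 = 0.08432 mol/L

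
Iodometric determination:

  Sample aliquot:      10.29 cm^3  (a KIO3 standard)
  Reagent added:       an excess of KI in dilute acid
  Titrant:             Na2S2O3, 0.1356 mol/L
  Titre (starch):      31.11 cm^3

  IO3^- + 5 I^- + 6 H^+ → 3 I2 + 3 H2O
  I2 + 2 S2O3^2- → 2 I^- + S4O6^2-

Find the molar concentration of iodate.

0.06833 mol/L

n(S2O3^2-) = 0.03111 × 0.1356 = 4.219 × 10^-3 mol
n(I2) = n(S2O3^2-)/2 = 2.109 × 10^-3 mol
From the 1:3 ratio, n(IO3^-) in the aliquot = 1/3 × 2.109 × 10^-3 = 7.031 × 10^-4 mol
[IO3^-] = 7.031 × 10^-4 / 0.01029 = 0.06833 mol/L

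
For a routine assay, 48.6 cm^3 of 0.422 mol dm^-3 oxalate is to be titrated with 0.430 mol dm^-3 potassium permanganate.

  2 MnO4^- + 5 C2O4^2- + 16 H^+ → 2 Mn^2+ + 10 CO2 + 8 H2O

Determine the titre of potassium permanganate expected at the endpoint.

n(C2O4^2-) = 0.0486 L × 0.422 mol/L = 0.0205 mol
From the 2:5 stoichiometry, n(KMnO4) = 2/5 × 0.0205 = 8.20 × 10^-3 mol
V(KMnO4) = 8.20 × 10^-3 mol / 0.430 mol/L = 0.0191 L = 19.1 mL

19.1 mL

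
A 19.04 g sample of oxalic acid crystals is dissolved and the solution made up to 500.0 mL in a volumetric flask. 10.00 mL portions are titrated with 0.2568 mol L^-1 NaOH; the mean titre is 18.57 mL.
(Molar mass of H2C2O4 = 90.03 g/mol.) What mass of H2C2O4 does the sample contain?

H2C2O4 + 2 NaOH → Na2C2O4 + 2 H2O
n(NaOH) per titration = 0.01857 × 0.2568 = 4.769 × 10^-3 mol
From the 1:2 ratio, n(H2C2O4) in each aliquot = 1/2 × 4.769 × 10^-3 = 2.384 × 10^-3 mol
n(H2C2O4) in the whole flask = 2.384 × 10^-3 × 500.0/10.00 = 0.1192 mol
mass of H2C2O4 = 0.1192 × 90.03 = 10.73 g

10.73 g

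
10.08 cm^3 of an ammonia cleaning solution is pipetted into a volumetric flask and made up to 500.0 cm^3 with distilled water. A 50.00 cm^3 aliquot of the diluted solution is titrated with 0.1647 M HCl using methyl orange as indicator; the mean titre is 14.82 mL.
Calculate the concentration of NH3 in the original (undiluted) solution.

2.421 M

NH3 + HCl → NH4Cl
n(HCl) = 0.01482 × 0.1647 = 2.441 × 10^-3 mol
n(NH3) in the aliquot = 2.441 × 10^-3 mol (1:1 ratio)
[NH3]_dilute = 2.441 × 10^-3 / 0.05000 = 0.04882 mol/L
Dilution factor = 500.0 / 10.08 = 49.60
[NH3]_stock = 0.04882 × 49.60 = 2.421 mol/L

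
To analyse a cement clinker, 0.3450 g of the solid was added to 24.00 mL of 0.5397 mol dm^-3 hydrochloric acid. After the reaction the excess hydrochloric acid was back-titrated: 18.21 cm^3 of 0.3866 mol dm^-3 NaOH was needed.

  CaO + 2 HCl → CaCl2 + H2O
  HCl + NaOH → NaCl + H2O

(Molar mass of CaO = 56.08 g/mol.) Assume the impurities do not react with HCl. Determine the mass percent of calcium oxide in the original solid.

48.06 %

n(HCl) added = 0.02400 × 0.5397 = 0.01295 mol
n(NaOH) used in back-titration = 0.01821 × 0.3866 = 7.040 × 10^-3 mol
n(HCl) left over = 7.040 × 10^-3 mol (1:1 ratio)
n(HCl) consumed by analyte = 0.01295 − 7.040 × 10^-3 = 5.913 × 10^-3 mol
From the 1:2 ratio, n(CaO) = 1/2 × 5.913 × 10^-3 = 2.956 × 10^-3 mol
mass of CaO = 2.956 × 10^-3 × 56.08 = 0.1658 g
% CaO = 0.1658 / 0.3450 × 100 = 48.06 %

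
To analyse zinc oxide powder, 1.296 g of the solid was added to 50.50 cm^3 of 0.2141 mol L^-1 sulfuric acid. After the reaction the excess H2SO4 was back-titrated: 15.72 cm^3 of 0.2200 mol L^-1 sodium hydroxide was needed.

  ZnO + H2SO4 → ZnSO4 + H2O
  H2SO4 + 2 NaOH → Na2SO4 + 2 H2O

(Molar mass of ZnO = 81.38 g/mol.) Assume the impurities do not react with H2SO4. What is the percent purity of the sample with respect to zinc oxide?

57.03 %

n(H2SO4) added = 0.05050 × 0.2141 = 0.01081 mol
n(NaOH) used in back-titration = 0.01572 × 0.2200 = 3.458 × 10^-3 mol
From the 1:2 ratio, n(H2SO4) left over = 1/2 × 3.458 × 10^-3 = 1.729 × 10^-3 mol
n(H2SO4) consumed by analyte = 0.01081 − 1.729 × 10^-3 = 9.083 × 10^-3 mol
n(ZnO) = 9.083 × 10^-3 mol (1:1 ratio)
mass of ZnO = 9.083 × 10^-3 × 81.38 = 0.7392 g
% ZnO = 0.7392 / 1.296 × 100 = 57.03 %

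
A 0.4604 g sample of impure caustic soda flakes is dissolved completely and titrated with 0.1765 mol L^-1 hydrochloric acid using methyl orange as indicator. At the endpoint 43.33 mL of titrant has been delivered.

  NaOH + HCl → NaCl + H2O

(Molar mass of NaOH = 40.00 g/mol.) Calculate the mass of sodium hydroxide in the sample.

0.3059 g

n(HCl) = 0.04333 L × 0.1765 mol/L = 7.648 × 10^-3 mol
n(NaOH) = 7.648 × 10^-3 mol (1:1 ratio)
mass of NaOH = 7.648 × 10^-3 × 40.00 g/mol = 0.3059 g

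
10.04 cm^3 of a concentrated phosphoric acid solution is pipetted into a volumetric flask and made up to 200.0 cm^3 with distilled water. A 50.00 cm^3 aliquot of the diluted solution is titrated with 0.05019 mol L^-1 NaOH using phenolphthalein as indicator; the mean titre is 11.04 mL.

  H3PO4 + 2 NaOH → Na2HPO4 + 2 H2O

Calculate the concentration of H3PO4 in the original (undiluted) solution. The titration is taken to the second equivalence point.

n(NaOH) = 0.01104 × 0.05019 = 5.541 × 10^-4 mol
From the 1:2 ratio, n(H3PO4) in the aliquot = 1/2 × 5.541 × 10^-4 = 2.770 × 10^-4 mol
[H3PO4]_dilute = 2.770 × 10^-4 / 0.05000 = 0.005541 mol/L
Dilution factor = 200.0 / 10.04 = 19.92
[H3PO4]_stock = 0.005541 × 19.92 = 0.1104 mol/L

0.1104 mol/L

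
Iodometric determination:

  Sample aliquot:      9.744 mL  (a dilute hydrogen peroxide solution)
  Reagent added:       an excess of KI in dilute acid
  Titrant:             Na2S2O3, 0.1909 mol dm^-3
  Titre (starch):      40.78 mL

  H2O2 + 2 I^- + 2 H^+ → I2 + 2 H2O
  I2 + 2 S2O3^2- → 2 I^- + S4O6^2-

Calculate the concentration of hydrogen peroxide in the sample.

n(S2O3^2-) = 0.04078 × 0.1909 = 7.785 × 10^-3 mol
n(I2) = n(S2O3^2-)/2 = 3.892 × 10^-3 mol
n(H2O2) in the aliquot = 3.892 × 10^-3 mol (1:1 ratio)
[H2O2] = 3.892 × 10^-3 / 0.009744 = 0.3995 mol/L

0.3995 mol/L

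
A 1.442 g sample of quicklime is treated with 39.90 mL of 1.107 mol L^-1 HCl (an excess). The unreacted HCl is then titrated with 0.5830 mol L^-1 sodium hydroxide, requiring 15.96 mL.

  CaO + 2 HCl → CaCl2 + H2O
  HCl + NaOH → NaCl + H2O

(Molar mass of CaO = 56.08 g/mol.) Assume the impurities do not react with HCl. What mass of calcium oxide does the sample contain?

0.9776 g

n(HCl) added = 0.03990 × 1.107 = 0.04417 mol
n(NaOH) used in back-titration = 0.01596 × 0.5830 = 9.305 × 10^-3 mol
n(HCl) left over = 9.305 × 10^-3 mol (1:1 ratio)
n(HCl) consumed by analyte = 0.04417 − 9.305 × 10^-3 = 0.03486 mol
From the 1:2 ratio, n(CaO) = 1/2 × 0.03486 = 0.01743 mol
mass of CaO = 0.01743 × 56.08 = 0.9776 g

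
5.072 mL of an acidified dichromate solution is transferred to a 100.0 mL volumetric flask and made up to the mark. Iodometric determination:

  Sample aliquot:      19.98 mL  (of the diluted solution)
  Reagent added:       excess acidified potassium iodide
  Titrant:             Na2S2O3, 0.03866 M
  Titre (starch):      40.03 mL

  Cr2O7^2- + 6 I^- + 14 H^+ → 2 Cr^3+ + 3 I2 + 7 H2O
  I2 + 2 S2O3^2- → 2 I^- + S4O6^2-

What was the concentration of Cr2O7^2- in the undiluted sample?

0.2545 M

n(S2O3^2-) = 0.04003 × 0.03866 = 1.548 × 10^-3 mol
n(I2) = n(S2O3^2-)/2 = 7.738 × 10^-4 mol
From the 1:3 ratio, n(Cr2O7^2-) in the aliquot = 1/3 × 7.738 × 10^-4 = 2.579 × 10^-4 mol
[Cr2O7^2-]_dilute = 2.579 × 10^-4 / 0.01998 = 0.01291 mol/L
[Cr2O7^2-]_original = 0.01291 × 100.0/5.072 = 0.2545 mol/L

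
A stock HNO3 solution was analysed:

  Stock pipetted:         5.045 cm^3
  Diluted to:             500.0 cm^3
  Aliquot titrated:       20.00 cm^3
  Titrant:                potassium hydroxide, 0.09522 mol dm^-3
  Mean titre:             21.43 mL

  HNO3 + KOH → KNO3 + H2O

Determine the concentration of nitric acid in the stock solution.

n(KOH) = 0.02143 × 0.09522 = 2.041 × 10^-3 mol
n(HNO3) in the aliquot = 2.041 × 10^-3 mol (1:1 ratio)
[HNO3]_dilute = 2.041 × 10^-3 / 0.02000 = 0.1020 mol/L
Dilution factor = 500.0 / 5.045 = 99.11
[HNO3]_stock = 0.1020 × 99.11 = 10.11 mol/L

10.11 mol/L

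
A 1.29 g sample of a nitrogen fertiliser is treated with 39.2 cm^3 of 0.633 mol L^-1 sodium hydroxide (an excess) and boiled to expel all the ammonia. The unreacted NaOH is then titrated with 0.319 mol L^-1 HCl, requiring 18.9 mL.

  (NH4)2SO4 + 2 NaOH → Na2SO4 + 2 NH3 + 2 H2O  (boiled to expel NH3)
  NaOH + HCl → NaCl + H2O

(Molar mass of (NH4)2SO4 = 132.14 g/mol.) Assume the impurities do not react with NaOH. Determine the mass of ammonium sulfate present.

1.24 g

n(NaOH) added = 0.0392 × 0.633 = 0.0248 mol
n(HCl) used in back-titration = 0.0189 × 0.319 = 6.03 × 10^-3 mol
n(NaOH) left over = 6.03 × 10^-3 mol (1:1 ratio)
n(NaOH) consumed by analyte = 0.0248 − 6.03 × 10^-3 = 0.0188 mol
From the 1:2 ratio, n((NH4)2SO4) = 1/2 × 0.0188 = 9.39 × 10^-3 mol
mass of (NH4)2SO4 = 9.39 × 10^-3 × 132.14 = 1.24 g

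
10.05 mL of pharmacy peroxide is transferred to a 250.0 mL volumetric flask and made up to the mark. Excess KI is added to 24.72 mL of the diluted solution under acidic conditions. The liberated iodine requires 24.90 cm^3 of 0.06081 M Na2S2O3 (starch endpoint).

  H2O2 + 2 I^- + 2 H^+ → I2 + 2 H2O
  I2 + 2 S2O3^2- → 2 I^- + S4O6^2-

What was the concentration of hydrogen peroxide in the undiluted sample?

0.7619 M

n(S2O3^2-) = 0.02490 × 0.06081 = 1.514 × 10^-3 mol
n(I2) = n(S2O3^2-)/2 = 7.571 × 10^-4 mol
n(H2O2) in the aliquot = 7.571 × 10^-4 mol (1:1 ratio)
[H2O2]_dilute = 7.571 × 10^-4 / 0.02472 = 0.03063 mol/L
[H2O2]_original = 0.03063 × 250.0/10.05 = 0.7619 mol/L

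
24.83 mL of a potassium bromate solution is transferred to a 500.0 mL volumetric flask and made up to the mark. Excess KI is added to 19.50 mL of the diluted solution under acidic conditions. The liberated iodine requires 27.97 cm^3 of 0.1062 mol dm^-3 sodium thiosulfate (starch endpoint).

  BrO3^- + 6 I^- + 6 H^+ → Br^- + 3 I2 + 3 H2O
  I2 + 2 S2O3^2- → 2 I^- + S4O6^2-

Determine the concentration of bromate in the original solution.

n(S2O3^2-) = 0.02797 × 0.1062 = 2.970 × 10^-3 mol
n(I2) = n(S2O3^2-)/2 = 1.485 × 10^-3 mol
From the 1:3 ratio, n(BrO3^-) in the aliquot = 1/3 × 1.485 × 10^-3 = 4.951 × 10^-4 mol
[BrO3^-]_dilute = 4.951 × 10^-4 / 0.01950 = 0.02539 mol/L
[BrO3^-]_original = 0.02539 × 500.0/24.83 = 0.5112 mol/L

0.5112 mol/L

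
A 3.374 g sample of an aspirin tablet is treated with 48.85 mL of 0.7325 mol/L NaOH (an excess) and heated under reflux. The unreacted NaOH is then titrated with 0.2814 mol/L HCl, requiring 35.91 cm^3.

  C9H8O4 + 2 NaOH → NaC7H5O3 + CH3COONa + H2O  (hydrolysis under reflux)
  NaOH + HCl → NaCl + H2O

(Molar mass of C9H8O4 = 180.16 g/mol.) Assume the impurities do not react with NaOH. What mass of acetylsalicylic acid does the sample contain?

2.313 g

n(NaOH) added = 0.04885 × 0.7325 = 0.03578 mol
n(HCl) used in back-titration = 0.03591 × 0.2814 = 0.01011 mol
n(NaOH) left over = 0.01011 mol (1:1 ratio)
n(NaOH) consumed by analyte = 0.03578 − 0.01011 = 0.02568 mol
From the 1:2 ratio, n(C9H8O4) = 1/2 × 0.02568 = 0.01284 mol
mass of C9H8O4 = 0.01284 × 180.16 = 2.313 g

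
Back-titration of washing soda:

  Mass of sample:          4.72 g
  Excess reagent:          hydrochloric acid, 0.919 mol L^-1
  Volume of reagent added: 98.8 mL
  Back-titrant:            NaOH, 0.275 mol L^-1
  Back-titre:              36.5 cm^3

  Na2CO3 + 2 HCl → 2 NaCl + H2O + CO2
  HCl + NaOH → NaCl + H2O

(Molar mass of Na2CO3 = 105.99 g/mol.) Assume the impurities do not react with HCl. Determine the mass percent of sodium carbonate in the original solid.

90.7 %

n(HCl) added = 0.0988 × 0.919 = 0.0908 mol
n(NaOH) used in back-titration = 0.0365 × 0.275 = 0.0100 mol
n(HCl) left over = 0.0100 mol (1:1 ratio)
n(HCl) consumed by analyte = 0.0908 − 0.0100 = 0.0808 mol
From the 1:2 ratio, n(Na2CO3) = 1/2 × 0.0808 = 0.0404 mol
mass of Na2CO3 = 0.0404 × 105.99 = 4.28 g
% Na2CO3 = 4.28 / 4.72 × 100 = 90.7 %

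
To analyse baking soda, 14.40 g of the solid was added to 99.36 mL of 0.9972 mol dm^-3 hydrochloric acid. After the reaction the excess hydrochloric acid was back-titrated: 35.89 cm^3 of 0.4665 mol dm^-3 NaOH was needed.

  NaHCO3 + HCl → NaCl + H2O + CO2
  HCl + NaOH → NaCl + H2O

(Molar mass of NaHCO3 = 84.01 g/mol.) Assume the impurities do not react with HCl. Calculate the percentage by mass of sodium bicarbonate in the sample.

n(HCl) added = 0.09936 × 0.9972 = 0.09908 mol
n(NaOH) used in back-titration = 0.03589 × 0.4665 = 0.01674 mol
n(HCl) left over = 0.01674 mol (1:1 ratio)
n(HCl) consumed by analyte = 0.09908 − 0.01674 = 0.08234 mol
n(NaHCO3) = 0.08234 mol (1:1 ratio)
mass of NaHCO3 = 0.08234 × 84.01 = 6.917 g
% NaHCO3 = 6.917 / 14.40 × 100 = 48.04 %

48.04 %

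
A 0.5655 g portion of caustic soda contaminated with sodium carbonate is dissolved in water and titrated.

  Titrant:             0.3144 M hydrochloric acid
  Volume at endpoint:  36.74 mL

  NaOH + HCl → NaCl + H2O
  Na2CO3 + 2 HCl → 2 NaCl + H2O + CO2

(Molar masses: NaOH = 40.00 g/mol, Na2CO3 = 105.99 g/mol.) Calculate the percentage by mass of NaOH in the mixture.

25.39 %

n(HCl) = 0.03674 × 0.3144 = 0.01155 mol
Let x = n(NaOH), y = n(Na2CO3).
Titrant: 1x + 2y = 0.01155;  mass: 40.00x + 105.99y = 0.5655
Solving, x = 3.590 × 10^-3 mol, y = 3.981 × 10^-3 mol
mass of NaOH = 3.590 × 10^-3 × 40.00 = 0.1436 g
% NaOH = 0.1436 / 0.5655 × 100 = 25.39 %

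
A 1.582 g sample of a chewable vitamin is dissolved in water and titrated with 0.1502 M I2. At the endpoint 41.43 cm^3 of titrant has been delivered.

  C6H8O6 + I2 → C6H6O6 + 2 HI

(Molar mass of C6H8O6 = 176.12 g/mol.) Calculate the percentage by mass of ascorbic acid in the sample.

69.28 %

n(I2) = 0.04143 L × 0.1502 mol/L = 6.223 × 10^-3 mol
n(C6H8O6) = 6.223 × 10^-3 mol (1:1 ratio)
mass of C6H8O6 = 6.223 × 10^-3 × 176.12 g/mol = 1.096 g
% C6H8O6 = 1.096 / 1.582 × 100 = 69.28 %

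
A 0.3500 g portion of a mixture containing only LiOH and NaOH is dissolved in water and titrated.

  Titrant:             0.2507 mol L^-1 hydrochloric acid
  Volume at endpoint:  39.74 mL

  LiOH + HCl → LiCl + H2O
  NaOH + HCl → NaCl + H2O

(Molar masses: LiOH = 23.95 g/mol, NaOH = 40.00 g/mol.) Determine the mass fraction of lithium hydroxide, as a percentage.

20.68 %

n(HCl) = 0.03974 × 0.2507 = 9.963 × 10^-3 mol
Let x = n(LiOH), y = n(NaOH).
Titrant: 1x + 1y = 9.963 × 10^-3;  mass: 23.95x + 40.00y = 0.3500
Solving, x = 3.023 × 10^-3 mol, y = 6.940 × 10^-3 mol
mass of LiOH = 3.023 × 10^-3 × 23.95 = 0.07239 g
% LiOH = 0.07239 / 0.3500 × 100 = 20.68 %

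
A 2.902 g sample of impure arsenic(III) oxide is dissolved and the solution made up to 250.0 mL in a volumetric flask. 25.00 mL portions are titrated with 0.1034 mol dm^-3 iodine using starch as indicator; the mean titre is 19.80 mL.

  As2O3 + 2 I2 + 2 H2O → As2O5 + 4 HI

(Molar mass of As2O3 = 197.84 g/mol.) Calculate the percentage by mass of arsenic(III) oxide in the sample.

n(I2) per titration = 0.01980 × 0.1034 = 2.047 × 10^-3 mol
From the 1:2 ratio, n(As2O3) in each aliquot = 1/2 × 2.047 × 10^-3 = 1.024 × 10^-3 mol
n(As2O3) in the whole flask = 1.024 × 10^-3 × 250.0/25.00 = 0.01024 mol
mass of As2O3 = 0.01024 × 197.84 = 2.025 g
% As2O3 = 2.025 / 2.902 × 100 = 69.79 %

69.79 %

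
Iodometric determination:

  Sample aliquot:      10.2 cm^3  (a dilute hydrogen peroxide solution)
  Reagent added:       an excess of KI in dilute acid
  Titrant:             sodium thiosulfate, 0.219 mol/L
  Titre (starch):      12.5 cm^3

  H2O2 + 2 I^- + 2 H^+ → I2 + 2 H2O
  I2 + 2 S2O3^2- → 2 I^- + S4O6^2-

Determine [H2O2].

n(S2O3^2-) = 0.0125 × 0.219 = 2.74 × 10^-3 mol
n(I2) = n(S2O3^2-)/2 = 1.37 × 10^-3 mol
n(H2O2) in the aliquot = 1.37 × 10^-3 mol (1:1 ratio)
[H2O2] = 1.37 × 10^-3 / 0.0102 = 0.134 mol/L

0.134 mol/L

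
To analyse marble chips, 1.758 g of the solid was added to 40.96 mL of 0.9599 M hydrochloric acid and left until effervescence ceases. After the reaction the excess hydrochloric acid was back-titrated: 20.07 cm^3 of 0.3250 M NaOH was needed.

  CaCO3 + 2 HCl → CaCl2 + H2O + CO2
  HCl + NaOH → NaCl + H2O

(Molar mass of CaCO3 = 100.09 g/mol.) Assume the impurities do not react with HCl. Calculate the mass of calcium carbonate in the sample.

n(HCl) added = 0.04096 × 0.9599 = 0.03932 mol
n(NaOH) used in back-titration = 0.02007 × 0.3250 = 6.523 × 10^-3 mol
n(HCl) left over = 6.523 × 10^-3 mol (1:1 ratio)
n(HCl) consumed by analyte = 0.03932 − 6.523 × 10^-3 = 0.03279 mol
From the 1:2 ratio, n(CaCO3) = 1/2 × 0.03279 = 0.01640 mol
mass of CaCO3 = 0.01640 × 100.09 = 1.641 g

1.641 g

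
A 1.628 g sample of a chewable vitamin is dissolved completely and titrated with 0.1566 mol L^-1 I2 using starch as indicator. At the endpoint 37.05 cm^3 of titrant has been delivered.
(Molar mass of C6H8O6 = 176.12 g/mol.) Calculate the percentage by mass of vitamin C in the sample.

C6H8O6 + I2 → C6H6O6 + 2 HI
n(I2) = 0.03705 L × 0.1566 mol/L = 5.802 × 10^-3 mol
n(C6H8O6) = 5.802 × 10^-3 mol (1:1 ratio)
mass of C6H8O6 = 5.802 × 10^-3 × 176.12 g/mol = 1.022 g
% C6H8O6 = 1.022 / 1.628 × 100 = 62.77 %

62.77 %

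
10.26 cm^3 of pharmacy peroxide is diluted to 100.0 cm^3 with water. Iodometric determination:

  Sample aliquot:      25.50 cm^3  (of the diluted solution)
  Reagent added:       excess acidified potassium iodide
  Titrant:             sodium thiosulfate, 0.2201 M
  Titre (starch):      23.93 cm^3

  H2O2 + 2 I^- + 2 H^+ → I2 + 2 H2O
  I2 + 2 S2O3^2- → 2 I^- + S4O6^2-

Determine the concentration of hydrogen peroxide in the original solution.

n(S2O3^2-) = 0.02393 × 0.2201 = 5.267 × 10^-3 mol
n(I2) = n(S2O3^2-)/2 = 2.633 × 10^-3 mol
n(H2O2) in the aliquot = 2.633 × 10^-3 mol (1:1 ratio)
[H2O2]_dilute = 2.633 × 10^-3 / 0.02550 = 0.1033 mol/L
[H2O2]_original = 0.1033 × 100.0/10.26 = 1.007 mol/L

1.007 M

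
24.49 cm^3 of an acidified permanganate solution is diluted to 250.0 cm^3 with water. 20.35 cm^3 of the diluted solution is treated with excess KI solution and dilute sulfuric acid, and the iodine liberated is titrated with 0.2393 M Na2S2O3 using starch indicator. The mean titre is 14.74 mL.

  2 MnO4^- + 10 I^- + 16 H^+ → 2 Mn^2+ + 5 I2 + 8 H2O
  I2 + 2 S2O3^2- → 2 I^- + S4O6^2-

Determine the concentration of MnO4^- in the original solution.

0.3539 M

n(S2O3^2-) = 0.01474 × 0.2393 = 3.527 × 10^-3 mol
n(I2) = n(S2O3^2-)/2 = 1.764 × 10^-3 mol
From the 2:5 ratio, n(MnO4^-) in the aliquot = 2/5 × 1.764 × 10^-3 = 7.055 × 10^-4 mol
[MnO4^-]_dilute = 7.055 × 10^-4 / 0.02035 = 0.03467 mol/L
[MnO4^-]_original = 0.03467 × 250.0/24.49 = 0.3539 mol/L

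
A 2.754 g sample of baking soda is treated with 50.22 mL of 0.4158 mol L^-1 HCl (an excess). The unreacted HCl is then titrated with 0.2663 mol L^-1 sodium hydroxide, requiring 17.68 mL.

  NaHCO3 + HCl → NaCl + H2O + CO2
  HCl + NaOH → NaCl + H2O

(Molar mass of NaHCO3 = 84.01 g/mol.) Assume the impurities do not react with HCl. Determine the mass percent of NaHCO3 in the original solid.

49.34 %

n(HCl) added = 0.05022 × 0.4158 = 0.02088 mol
n(NaOH) used in back-titration = 0.01768 × 0.2663 = 4.708 × 10^-3 mol
n(HCl) left over = 4.708 × 10^-3 mol (1:1 ratio)
n(HCl) consumed by analyte = 0.02088 − 4.708 × 10^-3 = 0.01617 mol
n(NaHCO3) = 0.01617 mol (1:1 ratio)
mass of NaHCO3 = 0.01617 × 84.01 = 1.359 g
% NaHCO3 = 1.359 / 2.754 × 100 = 49.34 %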